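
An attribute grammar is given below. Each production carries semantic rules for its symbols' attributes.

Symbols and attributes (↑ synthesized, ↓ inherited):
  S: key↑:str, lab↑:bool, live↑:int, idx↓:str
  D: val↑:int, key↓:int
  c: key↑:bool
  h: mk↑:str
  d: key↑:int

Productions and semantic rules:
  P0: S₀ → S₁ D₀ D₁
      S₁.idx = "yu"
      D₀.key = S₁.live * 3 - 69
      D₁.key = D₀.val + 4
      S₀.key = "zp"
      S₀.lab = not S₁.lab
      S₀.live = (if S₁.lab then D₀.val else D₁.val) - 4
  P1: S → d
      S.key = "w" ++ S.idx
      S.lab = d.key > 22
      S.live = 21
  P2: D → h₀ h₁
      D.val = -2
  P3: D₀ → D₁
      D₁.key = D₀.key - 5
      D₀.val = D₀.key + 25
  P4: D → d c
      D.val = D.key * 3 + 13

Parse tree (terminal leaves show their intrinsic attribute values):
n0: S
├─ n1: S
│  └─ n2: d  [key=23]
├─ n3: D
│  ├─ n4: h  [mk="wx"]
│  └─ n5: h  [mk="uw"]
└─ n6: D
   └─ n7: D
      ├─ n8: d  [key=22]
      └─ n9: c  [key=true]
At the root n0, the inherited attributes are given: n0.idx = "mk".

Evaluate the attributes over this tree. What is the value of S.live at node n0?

1. n0.idx = "mk"  [given at root]
2. n1.idx = "yu"  ["yu"]
3. n2.key = 23  [terminal]
4. n1.key = "wyu"  ["w" ++ S.idx]
5. n1.lab = true  [d.key > 22]
6. n1.live = 21  [21]
7. n3.key = -6  [S₁.live * 3 - 69]
8. n4.mk = "wx"  [terminal]
9. n5.mk = "uw"  [terminal]
10. n3.val = -2  [-2]
11. n6.key = 2  [D₀.val + 4]
12. n7.key = -3  [D₀.key - 5]
13. n8.key = 22  [terminal]
14. n9.key = true  [terminal]
15. n7.val = 4  [D.key * 3 + 13]
16. n6.val = 27  [D₀.key + 25]
17. n0.key = "zp"  ["zp"]
18. n0.lab = false  [not S₁.lab]
19. n0.live = -6  [(if S₁.lab then D₀.val else D₁.val) - 4]

-6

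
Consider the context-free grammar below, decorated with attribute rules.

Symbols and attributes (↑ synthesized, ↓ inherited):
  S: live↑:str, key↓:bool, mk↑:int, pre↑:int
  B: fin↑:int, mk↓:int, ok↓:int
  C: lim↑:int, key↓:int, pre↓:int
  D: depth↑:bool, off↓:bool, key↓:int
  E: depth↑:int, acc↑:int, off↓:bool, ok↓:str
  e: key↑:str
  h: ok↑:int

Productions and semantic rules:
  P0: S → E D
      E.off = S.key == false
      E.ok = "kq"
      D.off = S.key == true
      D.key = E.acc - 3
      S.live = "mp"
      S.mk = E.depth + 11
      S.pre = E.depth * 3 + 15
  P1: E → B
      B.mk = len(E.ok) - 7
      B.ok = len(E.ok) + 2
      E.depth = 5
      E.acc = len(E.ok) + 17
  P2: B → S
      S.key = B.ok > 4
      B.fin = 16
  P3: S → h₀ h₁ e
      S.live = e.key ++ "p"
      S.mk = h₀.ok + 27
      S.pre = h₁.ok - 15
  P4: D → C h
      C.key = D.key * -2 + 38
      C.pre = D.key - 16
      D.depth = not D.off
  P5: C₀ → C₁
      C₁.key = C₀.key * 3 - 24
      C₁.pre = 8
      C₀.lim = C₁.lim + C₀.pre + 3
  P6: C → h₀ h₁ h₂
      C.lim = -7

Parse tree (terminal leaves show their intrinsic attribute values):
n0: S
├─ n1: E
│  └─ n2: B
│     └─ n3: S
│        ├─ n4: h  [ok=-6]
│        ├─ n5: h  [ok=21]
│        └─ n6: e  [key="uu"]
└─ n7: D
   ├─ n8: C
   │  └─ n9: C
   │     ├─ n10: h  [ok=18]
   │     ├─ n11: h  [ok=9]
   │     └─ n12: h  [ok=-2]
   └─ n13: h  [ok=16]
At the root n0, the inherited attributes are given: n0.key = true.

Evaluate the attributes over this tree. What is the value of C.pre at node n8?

1. n0.key = true  [given at root]
2. n1.off = false  [S.key == false]
3. n1.ok = "kq"  ["kq"]
4. n2.mk = -5  [len(E.ok) - 7]
5. n2.ok = 4  [len(E.ok) + 2]
6. n3.key = false  [B.ok > 4]
7. n4.ok = -6  [terminal]
8. n5.ok = 21  [terminal]
9. n6.key = "uu"  [terminal]
10. n3.live = "uup"  [e.key ++ "p"]
11. n3.mk = 21  [h₀.ok + 27]
12. n3.pre = 6  [h₁.ok - 15]
13. n2.fin = 16  [16]
14. n1.depth = 5  [5]
15. n1.acc = 19  [len(E.ok) + 17]
16. n7.off = true  [S.key == true]
17. n7.key = 16  [E.acc - 3]
18. n8.key = 6  [D.key * -2 + 38]
19. n8.pre = 0  [D.key - 16]
20. n9.key = -6  [C₀.key * 3 - 24]
21. n9.pre = 8  [8]
22. n10.ok = 18  [terminal]
23. n11.ok = 9  [terminal]
24. n12.ok = -2  [terminal]
25. n9.lim = -7  [-7]
26. n8.lim = -4  [C₁.lim + C₀.pre + 3]
27. n13.ok = 16  [terminal]
28. n7.depth = false  [not D.off]
29. n0.live = "mp"  ["mp"]
30. n0.mk = 16  [E.depth + 11]
31. n0.pre = 30  [E.depth * 3 + 15]

0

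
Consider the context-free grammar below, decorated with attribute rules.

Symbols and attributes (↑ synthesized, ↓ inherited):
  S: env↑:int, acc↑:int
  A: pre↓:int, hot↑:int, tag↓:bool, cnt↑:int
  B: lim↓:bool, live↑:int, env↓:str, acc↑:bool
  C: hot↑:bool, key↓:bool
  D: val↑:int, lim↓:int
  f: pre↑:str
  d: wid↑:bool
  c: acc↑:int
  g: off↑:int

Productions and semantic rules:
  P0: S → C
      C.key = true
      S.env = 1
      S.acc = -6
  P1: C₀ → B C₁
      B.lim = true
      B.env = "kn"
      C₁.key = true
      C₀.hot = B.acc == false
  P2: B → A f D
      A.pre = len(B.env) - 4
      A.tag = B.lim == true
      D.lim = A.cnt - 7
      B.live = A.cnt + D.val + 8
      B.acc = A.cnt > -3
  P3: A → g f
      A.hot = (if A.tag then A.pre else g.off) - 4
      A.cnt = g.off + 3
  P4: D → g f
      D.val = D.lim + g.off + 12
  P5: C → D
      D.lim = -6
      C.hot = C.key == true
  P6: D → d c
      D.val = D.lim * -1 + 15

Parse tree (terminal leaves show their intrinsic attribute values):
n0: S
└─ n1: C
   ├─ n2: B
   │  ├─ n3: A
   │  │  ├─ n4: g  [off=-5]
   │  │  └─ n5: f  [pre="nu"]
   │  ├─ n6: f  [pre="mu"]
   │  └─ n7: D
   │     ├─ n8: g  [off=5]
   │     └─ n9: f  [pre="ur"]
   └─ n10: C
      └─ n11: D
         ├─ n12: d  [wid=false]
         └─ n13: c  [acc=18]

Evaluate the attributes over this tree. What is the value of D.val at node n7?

8

1. n1.key = true  [true]
2. n2.lim = true  [true]
3. n2.env = "kn"  ["kn"]
4. n3.pre = -2  [len(B.env) - 4]
5. n3.tag = true  [B.lim == true]
6. n4.off = -5  [terminal]
7. n5.pre = "nu"  [terminal]
8. n3.hot = -6  [(if A.tag then A.pre else g.off) - 4]
9. n3.cnt = -2  [g.off + 3]
10. n6.pre = "mu"  [terminal]
11. n7.lim = -9  [A.cnt - 7]
12. n8.off = 5  [terminal]
13. n9.pre = "ur"  [terminal]
14. n7.val = 8  [D.lim + g.off + 12]
15. n2.live = 14  [A.cnt + D.val + 8]
16. n2.acc = true  [A.cnt > -3]
17. n10.key = true  [true]
18. n11.lim = -6  [-6]
19. n12.wid = false  [terminal]
20. n13.acc = 18  [terminal]
21. n11.val = 21  [D.lim * -1 + 15]
22. n10.hot = true  [C.key == true]
23. n1.hot = false  [B.acc == false]
24. n0.env = 1  [1]
25. n0.acc = -6  [-6]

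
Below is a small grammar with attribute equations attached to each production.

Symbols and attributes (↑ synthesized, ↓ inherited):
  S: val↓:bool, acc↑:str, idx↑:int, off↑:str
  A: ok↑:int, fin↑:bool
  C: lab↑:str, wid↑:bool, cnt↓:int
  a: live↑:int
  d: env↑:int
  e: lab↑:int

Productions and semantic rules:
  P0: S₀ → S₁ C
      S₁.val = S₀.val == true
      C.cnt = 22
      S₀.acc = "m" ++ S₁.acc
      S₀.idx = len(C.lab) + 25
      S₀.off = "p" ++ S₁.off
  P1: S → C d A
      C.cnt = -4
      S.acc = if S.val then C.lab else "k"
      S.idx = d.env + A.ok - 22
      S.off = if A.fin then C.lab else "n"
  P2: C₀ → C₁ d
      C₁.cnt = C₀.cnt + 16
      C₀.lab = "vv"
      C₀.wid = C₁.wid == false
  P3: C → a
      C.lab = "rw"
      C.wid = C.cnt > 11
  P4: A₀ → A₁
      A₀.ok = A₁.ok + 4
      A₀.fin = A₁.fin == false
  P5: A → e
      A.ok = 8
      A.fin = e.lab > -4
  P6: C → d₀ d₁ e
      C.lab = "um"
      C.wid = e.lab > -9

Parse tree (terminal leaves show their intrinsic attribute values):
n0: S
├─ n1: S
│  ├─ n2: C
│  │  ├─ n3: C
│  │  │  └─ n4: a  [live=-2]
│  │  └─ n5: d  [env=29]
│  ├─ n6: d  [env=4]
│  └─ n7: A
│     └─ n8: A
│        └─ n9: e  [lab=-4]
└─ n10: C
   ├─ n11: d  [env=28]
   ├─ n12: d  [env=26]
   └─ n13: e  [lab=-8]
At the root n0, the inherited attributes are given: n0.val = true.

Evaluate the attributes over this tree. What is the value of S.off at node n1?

1. n0.val = true  [given at root]
2. n1.val = true  [S₀.val == true]
3. n2.cnt = -4  [-4]
4. n3.cnt = 12  [C₀.cnt + 16]
5. n4.live = -2  [terminal]
6. n3.lab = "rw"  ["rw"]
7. n3.wid = true  [C.cnt > 11]
8. n5.env = 29  [terminal]
9. n2.lab = "vv"  ["vv"]
10. n2.wid = false  [C₁.wid == false]
11. n6.env = 4  [terminal]
12. n9.lab = -4  [terminal]
13. n8.ok = 8  [8]
14. n8.fin = false  [e.lab > -4]
15. n7.ok = 12  [A₁.ok + 4]
16. n7.fin = true  [A₁.fin == false]
17. n1.acc = "vv"  [if S.val then C.lab else "k"]
18. n1.idx = -6  [d.env + A.ok - 22]
19. n1.off = "vv"  [if A.fin then C.lab else "n"]
20. n10.cnt = 22  [22]
21. n11.env = 28  [terminal]
22. n12.env = 26  [terminal]
23. n13.lab = -8  [terminal]
24. n10.lab = "um"  ["um"]
25. n10.wid = true  [e.lab > -9]
26. n0.acc = "mvv"  ["m" ++ S₁.acc]
27. n0.idx = 27  [len(C.lab) + 25]
28. n0.off = "pvv"  ["p" ++ S₁.off]

"vv"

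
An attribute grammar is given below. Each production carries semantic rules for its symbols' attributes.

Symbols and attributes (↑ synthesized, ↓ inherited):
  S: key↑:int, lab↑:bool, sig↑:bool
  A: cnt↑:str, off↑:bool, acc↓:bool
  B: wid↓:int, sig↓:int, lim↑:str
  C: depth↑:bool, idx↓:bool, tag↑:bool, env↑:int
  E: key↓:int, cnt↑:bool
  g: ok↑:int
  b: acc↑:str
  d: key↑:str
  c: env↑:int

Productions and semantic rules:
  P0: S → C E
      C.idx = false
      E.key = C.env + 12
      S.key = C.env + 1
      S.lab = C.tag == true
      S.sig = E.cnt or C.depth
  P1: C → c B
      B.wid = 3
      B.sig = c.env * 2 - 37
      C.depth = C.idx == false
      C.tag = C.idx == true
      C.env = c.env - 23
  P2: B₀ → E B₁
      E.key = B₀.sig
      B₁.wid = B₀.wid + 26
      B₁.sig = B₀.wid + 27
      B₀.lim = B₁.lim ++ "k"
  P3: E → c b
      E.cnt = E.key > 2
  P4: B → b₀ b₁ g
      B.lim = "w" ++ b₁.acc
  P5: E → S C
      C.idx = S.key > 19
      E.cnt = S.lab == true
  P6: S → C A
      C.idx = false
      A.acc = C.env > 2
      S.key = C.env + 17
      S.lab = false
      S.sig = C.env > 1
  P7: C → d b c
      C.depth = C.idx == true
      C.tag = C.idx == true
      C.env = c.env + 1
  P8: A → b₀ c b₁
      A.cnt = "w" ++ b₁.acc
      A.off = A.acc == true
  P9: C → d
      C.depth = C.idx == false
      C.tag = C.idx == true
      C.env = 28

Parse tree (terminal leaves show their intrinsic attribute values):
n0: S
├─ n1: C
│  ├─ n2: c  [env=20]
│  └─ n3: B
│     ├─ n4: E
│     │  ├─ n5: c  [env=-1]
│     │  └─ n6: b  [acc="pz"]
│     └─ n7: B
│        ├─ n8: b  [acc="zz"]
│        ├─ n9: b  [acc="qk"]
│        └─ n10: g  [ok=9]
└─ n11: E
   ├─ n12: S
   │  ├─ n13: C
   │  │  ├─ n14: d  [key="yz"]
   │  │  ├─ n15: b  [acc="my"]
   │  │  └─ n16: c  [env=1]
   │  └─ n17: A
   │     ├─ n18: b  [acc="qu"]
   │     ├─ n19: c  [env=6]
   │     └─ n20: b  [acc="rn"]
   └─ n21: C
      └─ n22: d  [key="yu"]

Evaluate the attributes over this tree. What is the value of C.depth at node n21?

true

1. n1.idx = false  [false]
2. n2.env = 20  [terminal]
3. n3.wid = 3  [3]
4. n3.sig = 3  [c.env * 2 - 37]
5. n4.key = 3  [B₀.sig]
6. n5.env = -1  [terminal]
7. n6.acc = "pz"  [terminal]
8. n4.cnt = true  [E.key > 2]
9. n7.wid = 29  [B₀.wid + 26]
10. n7.sig = 30  [B₀.wid + 27]
11. n8.acc = "zz"  [terminal]
12. n9.acc = "qk"  [terminal]
13. n10.ok = 9  [terminal]
14. n7.lim = "wqk"  ["w" ++ b₁.acc]
15. n3.lim = "wqkk"  [B₁.lim ++ "k"]
16. n1.depth = true  [C.idx == false]
17. n1.tag = false  [C.idx == true]
18. n1.env = -3  [c.env - 23]
19. n11.key = 9  [C.env + 12]
20. n13.idx = false  [false]
21. n14.key = "yz"  [terminal]
22. n15.acc = "my"  [terminal]
23. n16.env = 1  [terminal]
24. n13.depth = false  [C.idx == true]
25. n13.tag = false  [C.idx == true]
26. n13.env = 2  [c.env + 1]
27. n17.acc = false  [C.env > 2]
28. n18.acc = "qu"  [terminal]
29. n19.env = 6  [terminal]
30. n20.acc = "rn"  [terminal]
31. n17.cnt = "wrn"  ["w" ++ b₁.acc]
32. n17.off = false  [A.acc == true]
33. n12.key = 19  [C.env + 17]
34. n12.lab = false  [false]
35. n12.sig = true  [C.env > 1]
36. n21.idx = false  [S.key > 19]
37. n22.key = "yu"  [terminal]
38. n21.depth = true  [C.idx == false]
39. n21.tag = false  [C.idx == true]
40. n21.env = 28  [28]
41. n11.cnt = false  [S.lab == true]
42. n0.key = -2  [C.env + 1]
43. n0.lab = false  [C.tag == true]
44. n0.sig = true  [E.cnt or C.depth]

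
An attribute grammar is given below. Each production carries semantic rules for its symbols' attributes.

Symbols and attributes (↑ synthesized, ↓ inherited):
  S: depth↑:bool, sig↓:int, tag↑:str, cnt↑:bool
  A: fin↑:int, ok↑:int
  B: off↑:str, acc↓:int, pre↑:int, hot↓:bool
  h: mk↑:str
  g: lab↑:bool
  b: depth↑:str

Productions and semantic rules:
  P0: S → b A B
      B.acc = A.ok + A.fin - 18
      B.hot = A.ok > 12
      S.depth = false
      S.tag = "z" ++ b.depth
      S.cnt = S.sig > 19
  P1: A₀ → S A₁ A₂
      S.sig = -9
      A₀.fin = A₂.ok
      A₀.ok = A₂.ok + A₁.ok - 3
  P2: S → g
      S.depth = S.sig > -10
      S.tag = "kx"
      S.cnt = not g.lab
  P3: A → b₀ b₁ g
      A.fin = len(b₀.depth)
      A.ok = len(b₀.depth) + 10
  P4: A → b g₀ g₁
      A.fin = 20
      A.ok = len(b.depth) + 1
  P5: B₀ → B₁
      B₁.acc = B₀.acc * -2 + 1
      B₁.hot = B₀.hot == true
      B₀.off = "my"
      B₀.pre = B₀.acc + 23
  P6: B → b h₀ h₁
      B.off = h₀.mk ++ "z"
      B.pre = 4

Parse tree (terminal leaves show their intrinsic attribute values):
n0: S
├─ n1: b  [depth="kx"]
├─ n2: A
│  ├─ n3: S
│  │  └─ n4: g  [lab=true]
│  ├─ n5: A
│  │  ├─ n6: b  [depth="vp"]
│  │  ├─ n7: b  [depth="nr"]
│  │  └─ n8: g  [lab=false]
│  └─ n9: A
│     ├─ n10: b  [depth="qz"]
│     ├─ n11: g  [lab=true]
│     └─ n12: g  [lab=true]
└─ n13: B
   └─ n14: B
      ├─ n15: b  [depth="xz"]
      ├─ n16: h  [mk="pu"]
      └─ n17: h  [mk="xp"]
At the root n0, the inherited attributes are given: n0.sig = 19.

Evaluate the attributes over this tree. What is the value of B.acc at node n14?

1. n0.sig = 19  [given at root]
2. n1.depth = "kx"  [terminal]
3. n3.sig = -9  [-9]
4. n4.lab = true  [terminal]
5. n3.depth = true  [S.sig > -10]
6. n3.tag = "kx"  ["kx"]
7. n3.cnt = false  [not g.lab]
8. n6.depth = "vp"  [terminal]
9. n7.depth = "nr"  [terminal]
10. n8.lab = false  [terminal]
11. n5.fin = 2  [len(b₀.depth)]
12. n5.ok = 12  [len(b₀.depth) + 10]
13. n10.depth = "qz"  [terminal]
14. n11.lab = true  [terminal]
15. n12.lab = true  [terminal]
16. n9.fin = 20  [20]
17. n9.ok = 3  [len(b.depth) + 1]
18. n2.fin = 3  [A₂.ok]
19. n2.ok = 12  [A₂.ok + A₁.ok - 3]
20. n13.acc = -3  [A.ok + A.fin - 18]
21. n13.hot = false  [A.ok > 12]
22. n14.acc = 7  [B₀.acc * -2 + 1]
23. n14.hot = false  [B₀.hot == true]
24. n15.depth = "xz"  [terminal]
25. n16.mk = "pu"  [terminal]
26. n17.mk = "xp"  [terminal]
27. n14.off = "puz"  [h₀.mk ++ "z"]
28. n14.pre = 4  [4]
29. n13.off = "my"  ["my"]
30. n13.pre = 20  [B₀.acc + 23]
31. n0.depth = false  [false]
32. n0.tag = "zkx"  ["z" ++ b.depth]
33. n0.cnt = false  [S.sig > 19]

7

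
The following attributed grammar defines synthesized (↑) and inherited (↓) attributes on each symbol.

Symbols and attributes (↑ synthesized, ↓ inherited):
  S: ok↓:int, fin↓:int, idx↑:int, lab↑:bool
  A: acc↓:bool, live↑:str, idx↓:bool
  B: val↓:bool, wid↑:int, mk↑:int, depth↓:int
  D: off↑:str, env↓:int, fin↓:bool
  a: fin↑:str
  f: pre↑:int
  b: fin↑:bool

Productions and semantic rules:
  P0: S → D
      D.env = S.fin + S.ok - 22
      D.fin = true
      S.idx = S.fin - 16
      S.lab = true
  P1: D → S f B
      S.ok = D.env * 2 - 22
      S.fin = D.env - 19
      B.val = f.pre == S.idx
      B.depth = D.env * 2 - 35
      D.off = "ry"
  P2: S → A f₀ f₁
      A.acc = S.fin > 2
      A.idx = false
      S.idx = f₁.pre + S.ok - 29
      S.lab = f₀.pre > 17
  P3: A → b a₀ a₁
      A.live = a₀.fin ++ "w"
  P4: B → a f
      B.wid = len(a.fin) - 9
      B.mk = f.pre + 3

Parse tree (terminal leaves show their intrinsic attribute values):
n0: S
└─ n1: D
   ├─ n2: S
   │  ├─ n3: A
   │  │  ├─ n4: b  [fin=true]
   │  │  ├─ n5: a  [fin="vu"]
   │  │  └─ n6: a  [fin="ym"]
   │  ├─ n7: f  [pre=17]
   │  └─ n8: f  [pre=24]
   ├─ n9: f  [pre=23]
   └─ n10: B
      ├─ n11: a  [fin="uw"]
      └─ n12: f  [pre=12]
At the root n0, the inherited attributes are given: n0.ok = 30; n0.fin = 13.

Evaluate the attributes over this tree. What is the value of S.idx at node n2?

15

1. n0.ok = 30  [given at root]
2. n0.fin = 13  [given at root]
3. n1.env = 21  [S.fin + S.ok - 22]
4. n1.fin = true  [true]
5. n2.ok = 20  [D.env * 2 - 22]
6. n2.fin = 2  [D.env - 19]
7. n3.acc = false  [S.fin > 2]
8. n3.idx = false  [false]
9. n4.fin = true  [terminal]
10. n5.fin = "vu"  [terminal]
11. n6.fin = "ym"  [terminal]
12. n3.live = "vuw"  [a₀.fin ++ "w"]
13. n7.pre = 17  [terminal]
14. n8.pre = 24  [terminal]
15. n2.idx = 15  [f₁.pre + S.ok - 29]
16. n2.lab = false  [f₀.pre > 17]
17. n9.pre = 23  [terminal]
18. n10.val = false  [f.pre == S.idx]
19. n10.depth = 7  [D.env * 2 - 35]
20. n11.fin = "uw"  [terminal]
21. n12.pre = 12  [terminal]
22. n10.wid = -7  [len(a.fin) - 9]
23. n10.mk = 15  [f.pre + 3]
24. n1.off = "ry"  ["ry"]
25. n0.idx = -3  [S.fin - 16]
26. n0.lab = true  [true]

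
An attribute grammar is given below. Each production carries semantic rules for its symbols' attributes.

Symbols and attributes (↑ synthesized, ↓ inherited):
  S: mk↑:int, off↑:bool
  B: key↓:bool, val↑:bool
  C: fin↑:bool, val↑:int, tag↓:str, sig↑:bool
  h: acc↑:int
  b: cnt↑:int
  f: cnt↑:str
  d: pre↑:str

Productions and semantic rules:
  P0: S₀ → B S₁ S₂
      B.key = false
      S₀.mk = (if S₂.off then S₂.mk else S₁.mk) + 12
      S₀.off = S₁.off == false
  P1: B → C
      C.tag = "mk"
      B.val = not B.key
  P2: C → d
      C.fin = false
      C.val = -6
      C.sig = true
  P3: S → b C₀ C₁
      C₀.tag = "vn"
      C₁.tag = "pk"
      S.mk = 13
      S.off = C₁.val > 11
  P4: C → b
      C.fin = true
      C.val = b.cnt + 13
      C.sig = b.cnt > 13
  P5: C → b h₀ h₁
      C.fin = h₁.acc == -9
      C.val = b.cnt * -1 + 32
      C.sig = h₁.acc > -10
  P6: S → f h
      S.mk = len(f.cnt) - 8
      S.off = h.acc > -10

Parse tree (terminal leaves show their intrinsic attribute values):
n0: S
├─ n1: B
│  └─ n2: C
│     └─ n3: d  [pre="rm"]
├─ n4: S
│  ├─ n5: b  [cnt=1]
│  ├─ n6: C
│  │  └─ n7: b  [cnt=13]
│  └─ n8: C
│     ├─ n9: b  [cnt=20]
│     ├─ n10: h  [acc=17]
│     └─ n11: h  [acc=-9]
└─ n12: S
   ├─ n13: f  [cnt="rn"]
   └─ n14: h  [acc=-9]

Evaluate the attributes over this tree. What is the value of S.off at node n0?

false

1. n1.key = false  [false]
2. n2.tag = "mk"  ["mk"]
3. n3.pre = "rm"  [terminal]
4. n2.fin = false  [false]
5. n2.val = -6  [-6]
6. n2.sig = true  [true]
7. n1.val = true  [not B.key]
8. n5.cnt = 1  [terminal]
9. n6.tag = "vn"  ["vn"]
10. n7.cnt = 13  [terminal]
11. n6.fin = true  [true]
12. n6.val = 26  [b.cnt + 13]
13. n6.sig = false  [b.cnt > 13]
14. n8.tag = "pk"  ["pk"]
15. n9.cnt = 20  [terminal]
16. n10.acc = 17  [terminal]
17. n11.acc = -9  [terminal]
18. n8.fin = true  [h₁.acc == -9]
19. n8.val = 12  [b.cnt * -1 + 32]
20. n8.sig = true  [h₁.acc > -10]
21. n4.mk = 13  [13]
22. n4.off = true  [C₁.val > 11]
23. n13.cnt = "rn"  [terminal]
24. n14.acc = -9  [terminal]
25. n12.mk = -6  [len(f.cnt) - 8]
26. n12.off = true  [h.acc > -10]
27. n0.mk = 6  [(if S₂.off then S₂.mk else S₁.mk) + 12]
28. n0.off = false  [S₁.off == false]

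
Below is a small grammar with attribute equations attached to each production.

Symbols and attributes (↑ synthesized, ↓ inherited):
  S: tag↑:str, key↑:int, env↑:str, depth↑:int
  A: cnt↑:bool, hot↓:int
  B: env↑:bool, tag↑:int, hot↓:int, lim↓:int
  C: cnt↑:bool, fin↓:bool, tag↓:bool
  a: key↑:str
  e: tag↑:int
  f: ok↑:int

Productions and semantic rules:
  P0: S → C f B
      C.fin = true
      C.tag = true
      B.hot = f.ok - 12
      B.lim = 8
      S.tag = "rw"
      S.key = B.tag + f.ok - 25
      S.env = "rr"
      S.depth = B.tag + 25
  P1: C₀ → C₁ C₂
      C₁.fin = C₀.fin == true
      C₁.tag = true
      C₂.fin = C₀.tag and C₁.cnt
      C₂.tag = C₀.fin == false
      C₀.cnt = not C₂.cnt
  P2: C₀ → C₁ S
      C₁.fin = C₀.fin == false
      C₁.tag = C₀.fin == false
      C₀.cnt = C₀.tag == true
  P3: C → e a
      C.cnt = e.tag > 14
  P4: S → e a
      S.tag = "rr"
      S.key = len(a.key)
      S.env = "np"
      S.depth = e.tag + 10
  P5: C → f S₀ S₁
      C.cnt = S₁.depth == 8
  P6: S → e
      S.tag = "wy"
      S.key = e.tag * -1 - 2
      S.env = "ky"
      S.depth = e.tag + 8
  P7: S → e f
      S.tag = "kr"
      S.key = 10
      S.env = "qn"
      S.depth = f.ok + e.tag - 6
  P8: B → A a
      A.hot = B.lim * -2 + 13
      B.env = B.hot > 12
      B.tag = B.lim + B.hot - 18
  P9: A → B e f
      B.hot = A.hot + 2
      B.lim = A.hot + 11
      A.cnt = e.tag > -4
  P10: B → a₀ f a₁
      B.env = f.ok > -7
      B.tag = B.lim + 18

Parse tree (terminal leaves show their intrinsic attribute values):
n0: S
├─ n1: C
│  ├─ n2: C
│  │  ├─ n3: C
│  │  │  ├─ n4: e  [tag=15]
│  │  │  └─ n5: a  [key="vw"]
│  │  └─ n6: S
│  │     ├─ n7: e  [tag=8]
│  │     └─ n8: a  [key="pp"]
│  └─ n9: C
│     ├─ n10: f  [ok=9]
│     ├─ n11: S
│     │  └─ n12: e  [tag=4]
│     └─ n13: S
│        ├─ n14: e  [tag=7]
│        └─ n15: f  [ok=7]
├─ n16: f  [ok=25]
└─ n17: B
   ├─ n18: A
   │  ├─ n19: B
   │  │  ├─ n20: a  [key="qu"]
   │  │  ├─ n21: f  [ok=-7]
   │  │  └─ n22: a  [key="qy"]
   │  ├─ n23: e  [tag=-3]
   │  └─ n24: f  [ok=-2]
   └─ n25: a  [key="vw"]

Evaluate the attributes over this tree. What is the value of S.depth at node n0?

28

1. n1.fin = true  [true]
2. n1.tag = true  [true]
3. n2.fin = true  [C₀.fin == true]
4. n2.tag = true  [true]
5. n3.fin = false  [C₀.fin == false]
6. n3.tag = false  [C₀.fin == false]
7. n4.tag = 15  [terminal]
8. n5.key = "vw"  [terminal]
9. n3.cnt = true  [e.tag > 14]
10. n7.tag = 8  [terminal]
11. n8.key = "pp"  [terminal]
12. n6.tag = "rr"  ["rr"]
13. n6.key = 2  [len(a.key)]
14. n6.env = "np"  ["np"]
15. n6.depth = 18  [e.tag + 10]
16. n2.cnt = true  [C₀.tag == true]
17. n9.fin = true  [C₀.tag and C₁.cnt]
18. n9.tag = false  [C₀.fin == false]
19. n10.ok = 9  [terminal]
20. n12.tag = 4  [terminal]
21. n11.tag = "wy"  ["wy"]
22. n11.key = -6  [e.tag * -1 - 2]
23. n11.env = "ky"  ["ky"]
24. n11.depth = 12  [e.tag + 8]
25. n14.tag = 7  [terminal]
26. n15.ok = 7  [terminal]
27. n13.tag = "kr"  ["kr"]
28. n13.key = 10  [10]
29. n13.env = "qn"  ["qn"]
30. n13.depth = 8  [f.ok + e.tag - 6]
31. n9.cnt = true  [S₁.depth == 8]
32. n1.cnt = false  [not C₂.cnt]
33. n16.ok = 25  [terminal]
34. n17.hot = 13  [f.ok - 12]
35. n17.lim = 8  [8]
36. n18.hot = -3  [B.lim * -2 + 13]
37. n19.hot = -1  [A.hot + 2]
38. n19.lim = 8  [A.hot + 11]
39. n20.key = "qu"  [terminal]
40. n21.ok = -7  [terminal]
41. n22.key = "qy"  [terminal]
42. n19.env = false  [f.ok > -7]
43. n19.tag = 26  [B.lim + 18]
44. n23.tag = -3  [terminal]
45. n24.ok = -2  [terminal]
46. n18.cnt = true  [e.tag > -4]
47. n25.key = "vw"  [terminal]
48. n17.env = true  [B.hot > 12]
49. n17.tag = 3  [B.lim + B.hot - 18]
50. n0.tag = "rw"  ["rw"]
51. n0.key = 3  [B.tag + f.ok - 25]
52. n0.env = "rr"  ["rr"]
53. n0.depth = 28  [B.tag + 25]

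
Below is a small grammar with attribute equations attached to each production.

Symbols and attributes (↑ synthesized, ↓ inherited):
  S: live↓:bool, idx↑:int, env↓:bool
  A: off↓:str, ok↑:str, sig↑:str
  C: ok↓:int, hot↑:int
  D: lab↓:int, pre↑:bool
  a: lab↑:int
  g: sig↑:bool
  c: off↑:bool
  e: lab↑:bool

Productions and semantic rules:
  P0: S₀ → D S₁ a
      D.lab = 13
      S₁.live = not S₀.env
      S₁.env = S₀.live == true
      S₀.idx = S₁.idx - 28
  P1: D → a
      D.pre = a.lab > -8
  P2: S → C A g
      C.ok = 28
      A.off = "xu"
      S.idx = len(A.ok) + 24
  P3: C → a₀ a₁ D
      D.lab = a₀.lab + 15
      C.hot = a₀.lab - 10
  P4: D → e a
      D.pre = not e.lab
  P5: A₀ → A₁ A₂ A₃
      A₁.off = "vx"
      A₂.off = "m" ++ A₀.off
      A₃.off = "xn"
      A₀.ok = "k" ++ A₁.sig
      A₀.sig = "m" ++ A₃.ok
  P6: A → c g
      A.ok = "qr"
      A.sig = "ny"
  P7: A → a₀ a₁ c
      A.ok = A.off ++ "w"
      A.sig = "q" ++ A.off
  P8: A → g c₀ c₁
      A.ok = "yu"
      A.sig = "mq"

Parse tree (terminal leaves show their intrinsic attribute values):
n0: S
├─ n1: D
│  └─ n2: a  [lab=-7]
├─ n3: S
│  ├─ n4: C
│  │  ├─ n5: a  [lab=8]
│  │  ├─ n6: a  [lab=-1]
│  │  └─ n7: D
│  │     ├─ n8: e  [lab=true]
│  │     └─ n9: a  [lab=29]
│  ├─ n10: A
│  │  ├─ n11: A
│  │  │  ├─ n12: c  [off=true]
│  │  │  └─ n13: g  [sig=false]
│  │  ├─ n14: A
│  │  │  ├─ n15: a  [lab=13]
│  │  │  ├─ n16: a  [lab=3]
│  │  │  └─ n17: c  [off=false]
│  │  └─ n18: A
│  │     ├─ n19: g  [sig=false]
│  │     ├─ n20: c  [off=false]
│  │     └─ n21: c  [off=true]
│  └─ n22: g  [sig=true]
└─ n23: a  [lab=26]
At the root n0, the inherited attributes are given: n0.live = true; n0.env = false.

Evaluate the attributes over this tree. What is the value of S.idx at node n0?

1. n0.live = true  [given at root]
2. n0.env = false  [given at root]
3. n1.lab = 13  [13]
4. n2.lab = -7  [terminal]
5. n1.pre = true  [a.lab > -8]
6. n3.live = true  [not S₀.env]
7. n3.env = true  [S₀.live == true]
8. n4.ok = 28  [28]
9. n5.lab = 8  [terminal]
10. n6.lab = -1  [terminal]
11. n7.lab = 23  [a₀.lab + 15]
12. n8.lab = true  [terminal]
13. n9.lab = 29  [terminal]
14. n7.pre = false  [not e.lab]
15. n4.hot = -2  [a₀.lab - 10]
16. n10.off = "xu"  ["xu"]
17. n11.off = "vx"  ["vx"]
18. n12.off = true  [terminal]
19. n13.sig = false  [terminal]
20. n11.ok = "qr"  ["qr"]
21. n11.sig = "ny"  ["ny"]
22. n14.off = "mxu"  ["m" ++ A₀.off]
23. n15.lab = 13  [terminal]
24. n16.lab = 3  [terminal]
25. n17.off = false  [terminal]
26. n14.ok = "mxuw"  [A.off ++ "w"]
27. n14.sig = "qmxu"  ["q" ++ A.off]
28. n18.off = "xn"  ["xn"]
29. n19.sig = false  [terminal]
30. n20.off = false  [terminal]
31. n21.off = true  [terminal]
32. n18.ok = "yu"  ["yu"]
33. n18.sig = "mq"  ["mq"]
34. n10.ok = "kny"  ["k" ++ A₁.sig]
35. n10.sig = "myu"  ["m" ++ A₃.ok]
36. n22.sig = true  [terminal]
37. n3.idx = 27  [len(A.ok) + 24]
38. n23.lab = 26  [terminal]
39. n0.idx = -1  [S₁.idx - 28]

-1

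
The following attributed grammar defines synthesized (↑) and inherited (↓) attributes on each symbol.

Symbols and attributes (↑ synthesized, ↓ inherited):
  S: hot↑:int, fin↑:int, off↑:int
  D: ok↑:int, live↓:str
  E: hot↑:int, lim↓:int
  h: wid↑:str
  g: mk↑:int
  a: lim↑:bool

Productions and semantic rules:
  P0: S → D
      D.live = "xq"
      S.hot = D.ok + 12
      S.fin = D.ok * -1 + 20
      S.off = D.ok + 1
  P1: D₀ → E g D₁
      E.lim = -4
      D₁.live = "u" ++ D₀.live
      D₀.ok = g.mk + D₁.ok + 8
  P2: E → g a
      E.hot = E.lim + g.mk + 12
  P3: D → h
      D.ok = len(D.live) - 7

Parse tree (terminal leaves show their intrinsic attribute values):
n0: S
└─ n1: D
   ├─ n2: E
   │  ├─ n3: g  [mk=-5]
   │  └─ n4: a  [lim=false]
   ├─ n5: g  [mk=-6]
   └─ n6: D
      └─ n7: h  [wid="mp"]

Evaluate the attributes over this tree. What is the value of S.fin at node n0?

1. n1.live = "xq"  ["xq"]
2. n2.lim = -4  [-4]
3. n3.mk = -5  [terminal]
4. n4.lim = false  [terminal]
5. n2.hot = 3  [E.lim + g.mk + 12]
6. n5.mk = -6  [terminal]
7. n6.live = "uxq"  ["u" ++ D₀.live]
8. n7.wid = "mp"  [terminal]
9. n6.ok = -4  [len(D.live) - 7]
10. n1.ok = -2  [g.mk + D₁.ok + 8]
11. n0.hot = 10  [D.ok + 12]
12. n0.fin = 22  [D.ok * -1 + 20]
13. n0.off = -1  [D.ok + 1]

22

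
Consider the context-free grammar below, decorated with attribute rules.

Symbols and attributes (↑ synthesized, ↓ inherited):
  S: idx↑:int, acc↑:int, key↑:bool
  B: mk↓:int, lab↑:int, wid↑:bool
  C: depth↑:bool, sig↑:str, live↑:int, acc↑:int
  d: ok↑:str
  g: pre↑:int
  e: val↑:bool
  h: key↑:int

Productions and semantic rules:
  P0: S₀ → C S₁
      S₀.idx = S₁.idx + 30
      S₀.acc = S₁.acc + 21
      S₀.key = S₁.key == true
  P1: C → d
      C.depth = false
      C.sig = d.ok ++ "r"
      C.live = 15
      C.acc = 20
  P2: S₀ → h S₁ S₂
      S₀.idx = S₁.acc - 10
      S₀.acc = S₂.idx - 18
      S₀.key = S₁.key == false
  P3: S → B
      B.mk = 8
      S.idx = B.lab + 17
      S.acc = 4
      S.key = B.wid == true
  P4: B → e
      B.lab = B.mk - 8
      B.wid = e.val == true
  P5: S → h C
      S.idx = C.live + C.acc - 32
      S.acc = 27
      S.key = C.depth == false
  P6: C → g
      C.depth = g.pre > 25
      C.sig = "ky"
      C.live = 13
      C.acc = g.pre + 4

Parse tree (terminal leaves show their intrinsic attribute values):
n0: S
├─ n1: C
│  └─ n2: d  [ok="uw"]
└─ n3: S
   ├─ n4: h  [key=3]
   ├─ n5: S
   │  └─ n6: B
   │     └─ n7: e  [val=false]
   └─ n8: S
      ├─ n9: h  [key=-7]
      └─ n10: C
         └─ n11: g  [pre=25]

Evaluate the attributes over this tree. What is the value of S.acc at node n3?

-8

1. n2.ok = "uw"  [terminal]
2. n1.depth = false  [false]
3. n1.sig = "uwr"  [d.ok ++ "r"]
4. n1.live = 15  [15]
5. n1.acc = 20  [20]
6. n4.key = 3  [terminal]
7. n6.mk = 8  [8]
8. n7.val = false  [terminal]
9. n6.lab = 0  [B.mk - 8]
10. n6.wid = false  [e.val == true]
11. n5.idx = 17  [B.lab + 17]
12. n5.acc = 4  [4]
13. n5.key = false  [B.wid == true]
14. n9.key = -7  [terminal]
15. n11.pre = 25  [terminal]
16. n10.depth = false  [g.pre > 25]
17. n10.sig = "ky"  ["ky"]
18. n10.live = 13  [13]
19. n10.acc = 29  [g.pre + 4]
20. n8.idx = 10  [C.live + C.acc - 32]
21. n8.acc = 27  [27]
22. n8.key = true  [C.depth == false]
23. n3.idx = -6  [S₁.acc - 10]
24. n3.acc = -8  [S₂.idx - 18]
25. n3.key = true  [S₁.key == false]
26. n0.idx = 24  [S₁.idx + 30]
27. n0.acc = 13  [S₁.acc + 21]
28. n0.key = true  [S₁.key == true]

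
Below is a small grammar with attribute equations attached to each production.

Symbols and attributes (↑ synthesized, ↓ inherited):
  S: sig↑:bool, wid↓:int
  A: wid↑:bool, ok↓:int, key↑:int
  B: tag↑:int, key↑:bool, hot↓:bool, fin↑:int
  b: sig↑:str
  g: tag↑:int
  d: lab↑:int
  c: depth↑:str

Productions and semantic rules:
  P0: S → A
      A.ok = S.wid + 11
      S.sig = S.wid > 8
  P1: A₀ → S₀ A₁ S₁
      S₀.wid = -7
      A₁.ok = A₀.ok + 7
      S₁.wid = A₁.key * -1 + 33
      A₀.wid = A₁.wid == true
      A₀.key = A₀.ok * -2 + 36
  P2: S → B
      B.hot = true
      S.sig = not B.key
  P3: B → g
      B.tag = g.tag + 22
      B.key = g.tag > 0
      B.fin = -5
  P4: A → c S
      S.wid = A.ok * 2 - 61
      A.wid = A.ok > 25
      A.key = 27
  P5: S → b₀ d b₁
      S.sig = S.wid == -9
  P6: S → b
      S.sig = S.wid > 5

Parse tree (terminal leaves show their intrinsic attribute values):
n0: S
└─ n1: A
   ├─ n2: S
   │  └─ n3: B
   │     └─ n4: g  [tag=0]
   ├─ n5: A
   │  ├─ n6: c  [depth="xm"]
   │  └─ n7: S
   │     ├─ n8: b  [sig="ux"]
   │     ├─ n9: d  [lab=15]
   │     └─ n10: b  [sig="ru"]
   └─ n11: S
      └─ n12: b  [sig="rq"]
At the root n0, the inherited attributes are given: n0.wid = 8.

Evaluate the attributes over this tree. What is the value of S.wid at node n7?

-9

1. n0.wid = 8  [given at root]
2. n1.ok = 19  [S.wid + 11]
3. n2.wid = -7  [-7]
4. n3.hot = true  [true]
5. n4.tag = 0  [terminal]
6. n3.tag = 22  [g.tag + 22]
7. n3.key = false  [g.tag > 0]
8. n3.fin = -5  [-5]
9. n2.sig = true  [not B.key]
10. n5.ok = 26  [A₀.ok + 7]
11. n6.depth = "xm"  [terminal]
12. n7.wid = -9  [A.ok * 2 - 61]
13. n8.sig = "ux"  [terminal]
14. n9.lab = 15  [terminal]
15. n10.sig = "ru"  [terminal]
16. n7.sig = true  [S.wid == -9]
17. n5.wid = true  [A.ok > 25]
18. n5.key = 27  [27]
19. n11.wid = 6  [A₁.key * -1 + 33]
20. n12.sig = "rq"  [terminal]
21. n11.sig = true  [S.wid > 5]
22. n1.wid = true  [A₁.wid == true]
23. n1.key = -2  [A₀.ok * -2 + 36]
24. n0.sig = false  [S.wid > 8]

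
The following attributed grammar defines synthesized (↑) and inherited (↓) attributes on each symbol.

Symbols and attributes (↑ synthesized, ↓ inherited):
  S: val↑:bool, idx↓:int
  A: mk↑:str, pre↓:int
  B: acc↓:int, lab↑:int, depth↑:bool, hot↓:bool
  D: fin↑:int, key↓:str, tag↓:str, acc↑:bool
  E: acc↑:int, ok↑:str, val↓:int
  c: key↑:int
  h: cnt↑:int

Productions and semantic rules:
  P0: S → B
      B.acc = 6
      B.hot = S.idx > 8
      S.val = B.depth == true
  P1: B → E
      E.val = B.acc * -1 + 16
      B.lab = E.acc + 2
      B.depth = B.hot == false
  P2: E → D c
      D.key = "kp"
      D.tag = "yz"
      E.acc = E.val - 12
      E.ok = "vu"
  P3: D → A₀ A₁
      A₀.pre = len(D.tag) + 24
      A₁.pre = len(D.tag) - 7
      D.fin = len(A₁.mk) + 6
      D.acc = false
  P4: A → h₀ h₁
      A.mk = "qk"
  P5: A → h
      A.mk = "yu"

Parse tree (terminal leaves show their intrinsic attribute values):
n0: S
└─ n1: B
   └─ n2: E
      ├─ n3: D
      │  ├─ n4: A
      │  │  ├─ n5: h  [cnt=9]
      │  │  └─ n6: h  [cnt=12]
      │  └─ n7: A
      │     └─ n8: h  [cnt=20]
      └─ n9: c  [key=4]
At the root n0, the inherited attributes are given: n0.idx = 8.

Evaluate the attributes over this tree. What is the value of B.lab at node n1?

1. n0.idx = 8  [given at root]
2. n1.acc = 6  [6]
3. n1.hot = false  [S.idx > 8]
4. n2.val = 10  [B.acc * -1 + 16]
5. n3.key = "kp"  ["kp"]
6. n3.tag = "yz"  ["yz"]
7. n4.pre = 26  [len(D.tag) + 24]
8. n5.cnt = 9  [terminal]
9. n6.cnt = 12  [terminal]
10. n4.mk = "qk"  ["qk"]
11. n7.pre = -5  [len(D.tag) - 7]
12. n8.cnt = 20  [terminal]
13. n7.mk = "yu"  ["yu"]
14. n3.fin = 8  [len(A₁.mk) + 6]
15. n3.acc = false  [false]
16. n9.key = 4  [terminal]
17. n2.acc = -2  [E.val - 12]
18. n2.ok = "vu"  ["vu"]
19. n1.lab = 0  [E.acc + 2]
20. n1.depth = true  [B.hot == false]
21. n0.val = true  [B.depth == true]

0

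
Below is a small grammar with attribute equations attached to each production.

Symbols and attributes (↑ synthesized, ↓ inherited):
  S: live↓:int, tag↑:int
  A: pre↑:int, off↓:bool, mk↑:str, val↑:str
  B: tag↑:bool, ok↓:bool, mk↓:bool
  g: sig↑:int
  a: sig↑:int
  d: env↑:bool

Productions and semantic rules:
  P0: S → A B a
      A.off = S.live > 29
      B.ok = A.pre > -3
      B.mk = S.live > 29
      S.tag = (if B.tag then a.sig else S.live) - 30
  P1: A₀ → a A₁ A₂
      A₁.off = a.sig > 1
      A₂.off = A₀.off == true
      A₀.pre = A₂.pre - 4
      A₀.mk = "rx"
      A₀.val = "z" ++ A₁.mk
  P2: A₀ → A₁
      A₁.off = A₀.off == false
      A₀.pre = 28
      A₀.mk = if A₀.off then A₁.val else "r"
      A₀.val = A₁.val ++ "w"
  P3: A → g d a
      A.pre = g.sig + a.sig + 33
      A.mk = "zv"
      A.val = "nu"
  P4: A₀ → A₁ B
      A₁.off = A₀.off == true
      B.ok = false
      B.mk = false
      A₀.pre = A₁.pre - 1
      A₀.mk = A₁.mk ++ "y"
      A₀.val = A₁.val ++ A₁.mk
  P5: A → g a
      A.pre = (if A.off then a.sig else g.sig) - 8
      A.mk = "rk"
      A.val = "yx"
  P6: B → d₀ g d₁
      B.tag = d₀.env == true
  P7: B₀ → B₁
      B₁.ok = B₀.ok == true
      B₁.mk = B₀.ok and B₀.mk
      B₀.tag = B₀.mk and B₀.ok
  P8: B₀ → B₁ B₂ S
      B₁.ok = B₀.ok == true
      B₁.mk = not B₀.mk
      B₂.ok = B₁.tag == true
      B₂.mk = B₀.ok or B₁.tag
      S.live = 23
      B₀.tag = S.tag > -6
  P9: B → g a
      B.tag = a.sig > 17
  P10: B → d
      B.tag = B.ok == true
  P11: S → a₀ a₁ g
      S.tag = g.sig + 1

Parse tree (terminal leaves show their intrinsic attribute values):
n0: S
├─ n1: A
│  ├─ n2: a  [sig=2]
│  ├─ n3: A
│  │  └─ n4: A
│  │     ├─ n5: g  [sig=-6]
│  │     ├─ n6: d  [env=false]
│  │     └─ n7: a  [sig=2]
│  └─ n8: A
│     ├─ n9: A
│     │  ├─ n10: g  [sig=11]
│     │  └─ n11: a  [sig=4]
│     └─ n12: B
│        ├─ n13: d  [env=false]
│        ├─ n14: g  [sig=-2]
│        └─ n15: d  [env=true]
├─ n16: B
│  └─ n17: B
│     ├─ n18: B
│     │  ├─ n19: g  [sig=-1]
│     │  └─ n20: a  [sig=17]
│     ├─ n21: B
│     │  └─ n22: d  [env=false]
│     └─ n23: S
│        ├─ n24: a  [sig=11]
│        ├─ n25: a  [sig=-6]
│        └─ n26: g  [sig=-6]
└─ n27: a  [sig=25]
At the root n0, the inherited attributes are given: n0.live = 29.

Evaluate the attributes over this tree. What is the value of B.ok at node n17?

true

1. n0.live = 29  [given at root]
2. n1.off = false  [S.live > 29]
3. n2.sig = 2  [terminal]
4. n3.off = true  [a.sig > 1]
5. n4.off = false  [A₀.off == false]
6. n5.sig = -6  [terminal]
7. n6.env = false  [terminal]
8. n7.sig = 2  [terminal]
9. n4.pre = 29  [g.sig + a.sig + 33]
10. n4.mk = "zv"  ["zv"]
11. n4.val = "nu"  ["nu"]
12. n3.pre = 28  [28]
13. n3.mk = "nu"  [if A₀.off then A₁.val else "r"]
14. n3.val = "nuw"  [A₁.val ++ "w"]
15. n8.off = false  [A₀.off == true]
16. n9.off = false  [A₀.off == true]
17. n10.sig = 11  [terminal]
18. n11.sig = 4  [terminal]
19. n9.pre = 3  [(if A.off then a.sig else g.sig) - 8]
20. n9.mk = "rk"  ["rk"]
21. n9.val = "yx"  ["yx"]
22. n12.ok = false  [false]
23. n12.mk = false  [false]
24. n13.env = false  [terminal]
25. n14.sig = -2  [terminal]
26. n15.env = true  [terminal]
27. n12.tag = false  [d₀.env == true]
28. n8.pre = 2  [A₁.pre - 1]
29. n8.mk = "rky"  [A₁.mk ++ "y"]
30. n8.val = "yxrk"  [A₁.val ++ A₁.mk]
31. n1.pre = -2  [A₂.pre - 4]
32. n1.mk = "rx"  ["rx"]
33. n1.val = "znu"  ["z" ++ A₁.mk]
34. n16.ok = true  [A.pre > -3]
35. n16.mk = false  [S.live > 29]
36. n17.ok = true  [B₀.ok == true]
37. n17.mk = false  [B₀.ok and B₀.mk]
38. n18.ok = true  [B₀.ok == true]
39. n18.mk = true  [not B₀.mk]
40. n19.sig = -1  [terminal]
41. n20.sig = 17  [terminal]
42. n18.tag = false  [a.sig > 17]
43. n21.ok = false  [B₁.tag == true]
44. n21.mk = true  [B₀.ok or B₁.tag]
45. n22.env = false  [terminal]
46. n21.tag = false  [B.ok == true]
47. n23.live = 23  [23]
48. n24.sig = 11  [terminal]
49. n25.sig = -6  [terminal]
50. n26.sig = -6  [terminal]
51. n23.tag = -5  [g.sig + 1]
52. n17.tag = true  [S.tag > -6]
53. n16.tag = false  [B₀.mk and B₀.ok]
54. n27.sig = 25  [terminal]
55. n0.tag = -1  [(if B.tag then a.sig else S.live) - 30]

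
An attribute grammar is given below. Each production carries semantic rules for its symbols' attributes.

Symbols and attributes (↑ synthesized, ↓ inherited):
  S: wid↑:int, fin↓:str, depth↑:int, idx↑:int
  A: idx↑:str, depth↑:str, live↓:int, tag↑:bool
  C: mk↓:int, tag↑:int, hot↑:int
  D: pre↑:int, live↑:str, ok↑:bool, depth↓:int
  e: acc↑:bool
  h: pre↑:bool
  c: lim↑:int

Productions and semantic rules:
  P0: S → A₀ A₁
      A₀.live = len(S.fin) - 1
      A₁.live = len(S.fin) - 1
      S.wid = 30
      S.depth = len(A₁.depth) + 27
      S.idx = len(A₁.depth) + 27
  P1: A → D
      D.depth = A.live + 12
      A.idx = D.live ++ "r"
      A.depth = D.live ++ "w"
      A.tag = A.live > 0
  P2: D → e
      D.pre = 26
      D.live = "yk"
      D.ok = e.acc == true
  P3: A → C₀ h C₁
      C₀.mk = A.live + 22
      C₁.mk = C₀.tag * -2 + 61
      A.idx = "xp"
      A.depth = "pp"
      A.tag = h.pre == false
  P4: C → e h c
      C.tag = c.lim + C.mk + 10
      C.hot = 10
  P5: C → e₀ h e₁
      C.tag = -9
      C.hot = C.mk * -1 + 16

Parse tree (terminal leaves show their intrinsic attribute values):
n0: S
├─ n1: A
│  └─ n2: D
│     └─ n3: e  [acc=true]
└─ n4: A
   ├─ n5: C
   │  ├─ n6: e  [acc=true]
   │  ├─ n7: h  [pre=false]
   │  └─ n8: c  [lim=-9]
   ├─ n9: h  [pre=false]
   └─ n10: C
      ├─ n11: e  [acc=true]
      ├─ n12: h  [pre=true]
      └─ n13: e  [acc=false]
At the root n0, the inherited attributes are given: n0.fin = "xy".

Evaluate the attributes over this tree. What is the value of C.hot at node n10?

1. n0.fin = "xy"  [given at root]
2. n1.live = 1  [len(S.fin) - 1]
3. n2.depth = 13  [A.live + 12]
4. n3.acc = true  [terminal]
5. n2.pre = 26  [26]
6. n2.live = "yk"  ["yk"]
7. n2.ok = true  [e.acc == true]
8. n1.idx = "ykr"  [D.live ++ "r"]
9. n1.depth = "ykw"  [D.live ++ "w"]
10. n1.tag = true  [A.live > 0]
11. n4.live = 1  [len(S.fin) - 1]
12. n5.mk = 23  [A.live + 22]
13. n6.acc = true  [terminal]
14. n7.pre = false  [terminal]
15. n8.lim = -9  [terminal]
16. n5.tag = 24  [c.lim + C.mk + 10]
17. n5.hot = 10  [10]
18. n9.pre = false  [terminal]
19. n10.mk = 13  [C₀.tag * -2 + 61]
20. n11.acc = true  [terminal]
21. n12.pre = true  [terminal]
22. n13.acc = false  [terminal]
23. n10.tag = -9  [-9]
24. n10.hot = 3  [C.mk * -1 + 16]
25. n4.idx = "xp"  ["xp"]
26. n4.depth = "pp"  ["pp"]
27. n4.tag = true  [h.pre == false]
28. n0.wid = 30  [30]
29. n0.depth = 29  [len(A₁.depth) + 27]
30. n0.idx = 29  [len(A₁.depth) + 27]

3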